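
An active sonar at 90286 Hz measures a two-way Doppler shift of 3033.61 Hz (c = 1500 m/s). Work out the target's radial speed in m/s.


From fd = 2*f*v/c, v = c*fd/(2*f) = 1500 * 3033.61 / (2*90286) = 25.2

25.2 m/s


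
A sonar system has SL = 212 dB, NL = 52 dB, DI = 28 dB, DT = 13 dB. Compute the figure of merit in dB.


175 dB


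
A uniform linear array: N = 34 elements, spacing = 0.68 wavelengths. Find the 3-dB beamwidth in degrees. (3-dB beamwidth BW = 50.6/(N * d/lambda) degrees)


BW = 50.6 / (34 * 0.68) = 50.6 / 23.12 = 2.19

2.19 deg


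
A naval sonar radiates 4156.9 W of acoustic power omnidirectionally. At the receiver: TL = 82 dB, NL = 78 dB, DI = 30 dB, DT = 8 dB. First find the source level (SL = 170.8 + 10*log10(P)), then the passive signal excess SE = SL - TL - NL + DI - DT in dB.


Step 1: SL = 170.8 + 10*log10(4156.9) = 206.99 dB
Step 2: SE = SL - TL - NL + DI - DT = 206.99 - 82 - 78 + 30 - 8 = 68.99

68.99 dB


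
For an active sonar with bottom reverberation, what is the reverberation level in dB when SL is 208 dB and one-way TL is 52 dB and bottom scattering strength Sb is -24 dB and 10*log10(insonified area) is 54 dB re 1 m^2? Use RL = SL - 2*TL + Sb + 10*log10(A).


RL = SL - 2*TL + Sb + 10*log10(A) = 208 - 2*52 + (-24) + 54 = 134

134 dB


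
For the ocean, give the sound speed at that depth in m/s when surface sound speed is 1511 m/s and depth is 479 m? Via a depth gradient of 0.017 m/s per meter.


c = 1511 + 0.017 * 479 = 1519.143

1519.143 m/s


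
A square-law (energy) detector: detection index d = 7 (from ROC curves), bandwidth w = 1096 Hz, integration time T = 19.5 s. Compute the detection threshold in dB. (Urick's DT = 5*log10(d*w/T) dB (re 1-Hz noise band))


DT = 5*log10(d*w/T) = 5*log10(7 * 1096 / 19.5) = 5*log10(393.44) = 12.97

12.97 dB


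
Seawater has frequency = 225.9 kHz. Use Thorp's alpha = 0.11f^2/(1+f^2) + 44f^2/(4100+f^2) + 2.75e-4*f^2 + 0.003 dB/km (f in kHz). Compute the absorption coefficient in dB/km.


f^2 = 51030.81
alpha = 0.11*51030.81/(1+51030.81) + 44*51030.81/(4100+51030.81) + 2.75e-4*51030.81 + 0.003 = 54.874

54.874 dB/km


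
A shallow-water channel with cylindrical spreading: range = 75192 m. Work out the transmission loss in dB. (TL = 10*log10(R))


TL = 10*log10(75192) = 48.76

48.76 dB


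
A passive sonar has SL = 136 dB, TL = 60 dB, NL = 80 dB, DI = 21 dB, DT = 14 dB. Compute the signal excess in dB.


SE = SL - TL - NL + DI - DT = 136 - 60 - 80 + 21 - 14 = 3

3 dB


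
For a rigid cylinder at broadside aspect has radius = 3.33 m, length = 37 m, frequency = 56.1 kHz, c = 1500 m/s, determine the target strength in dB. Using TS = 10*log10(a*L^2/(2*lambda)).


49.31 dB


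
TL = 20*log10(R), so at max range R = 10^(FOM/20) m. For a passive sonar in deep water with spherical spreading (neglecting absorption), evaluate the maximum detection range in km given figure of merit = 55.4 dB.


0.59 km


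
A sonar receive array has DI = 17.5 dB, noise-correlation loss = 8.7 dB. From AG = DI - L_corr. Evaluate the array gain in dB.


8.8 dB


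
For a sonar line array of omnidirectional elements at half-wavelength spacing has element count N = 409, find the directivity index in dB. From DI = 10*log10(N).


DI = 10*log10(409) = 26.12

26.12 dB


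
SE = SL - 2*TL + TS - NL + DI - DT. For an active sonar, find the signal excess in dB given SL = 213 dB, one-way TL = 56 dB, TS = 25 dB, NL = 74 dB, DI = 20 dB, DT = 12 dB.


60 dB


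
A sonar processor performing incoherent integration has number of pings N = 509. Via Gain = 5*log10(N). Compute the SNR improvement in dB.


13.53 dB


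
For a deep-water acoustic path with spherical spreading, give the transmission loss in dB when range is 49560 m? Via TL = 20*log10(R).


93.9 dB


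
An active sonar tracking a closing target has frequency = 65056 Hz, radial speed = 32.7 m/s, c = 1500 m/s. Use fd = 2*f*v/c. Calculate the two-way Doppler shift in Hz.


fd = 2*f*v/c = 2 * 65056 * 32.7 / 1500 = 2836.44

2836.44 Hz


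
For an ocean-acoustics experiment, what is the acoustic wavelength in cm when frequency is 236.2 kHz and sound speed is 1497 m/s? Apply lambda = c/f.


lambda = c/f = 1497 / 236200 = 0.0063 m = 0.63 cm

0.63 cm


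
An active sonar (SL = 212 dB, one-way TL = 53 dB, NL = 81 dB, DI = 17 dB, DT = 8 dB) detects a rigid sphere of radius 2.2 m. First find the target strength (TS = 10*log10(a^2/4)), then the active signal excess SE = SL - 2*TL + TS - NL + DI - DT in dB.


Step 1: TS = 10*log10(2.2^2/4) = 0.83 dB
Step 2: SE = SL - 2*TL + TS - NL + DI - DT = 212 - 2*53 + (0.83) - 81 + 17 - 8 = 34.83

34.83 dB


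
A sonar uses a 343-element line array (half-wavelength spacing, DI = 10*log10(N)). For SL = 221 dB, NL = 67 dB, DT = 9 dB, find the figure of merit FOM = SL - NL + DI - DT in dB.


Step 1: DI = 10*log10(343) = 25.35 dB
Step 2: FOM = SL - NL + DI - DT = 221 - 67 + 25.35 - 9 = 170.35

170.35 dB


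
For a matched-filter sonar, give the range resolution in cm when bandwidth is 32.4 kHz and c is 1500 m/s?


dR = c/(2*BW) = 1500 / (2 * 32.4e3) = 0.0231 m = 2.31 cm

2.31 cm


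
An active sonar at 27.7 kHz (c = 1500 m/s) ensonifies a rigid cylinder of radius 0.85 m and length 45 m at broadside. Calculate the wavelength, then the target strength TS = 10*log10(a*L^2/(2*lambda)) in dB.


Step 1: lambda = c/f = 1500/27700 = 0.05415 m
Step 2: TS = 10*log10(a*L^2/(2*lambda)) = 10*log10(0.85*45^2/(2*0.05415)) = 42.01

42.01 dB


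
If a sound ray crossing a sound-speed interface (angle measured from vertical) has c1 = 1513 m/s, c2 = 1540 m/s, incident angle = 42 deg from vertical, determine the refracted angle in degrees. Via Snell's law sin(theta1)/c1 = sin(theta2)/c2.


42.93 deg


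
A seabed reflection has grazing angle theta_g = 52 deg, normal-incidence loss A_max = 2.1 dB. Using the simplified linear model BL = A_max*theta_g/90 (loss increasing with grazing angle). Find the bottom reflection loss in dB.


BL = A_max * theta_g / 90 = 2.1 * 52 / 90 = 1.21

1.21 dB


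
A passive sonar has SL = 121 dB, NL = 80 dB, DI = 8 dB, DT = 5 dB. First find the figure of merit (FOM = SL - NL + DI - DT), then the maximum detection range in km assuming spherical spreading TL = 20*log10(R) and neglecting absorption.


Step 1: FOM = SL - NL + DI - DT = 121 - 80 + 8 - 5 = 44 dB
Step 2: at max range FOM = TL = 20*log10(R), so R = 10^(44/20) = 158.49 m = 0.16 km

0.16 km


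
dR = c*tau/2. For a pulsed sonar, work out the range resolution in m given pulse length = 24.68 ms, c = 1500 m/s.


18.51 m


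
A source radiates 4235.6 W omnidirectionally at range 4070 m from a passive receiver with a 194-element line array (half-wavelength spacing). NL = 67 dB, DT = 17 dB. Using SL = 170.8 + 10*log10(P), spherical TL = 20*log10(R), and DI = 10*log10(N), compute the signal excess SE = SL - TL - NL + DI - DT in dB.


Step 1: SL = 170.8 + 10*log10(4235.6) = 207.07 dB
Step 2: TL = 20*log10(4070) = 72.19 dB
Step 3: DI = 10*log10(194) = 22.88 dB
Step 4: SE = SL - TL - NL + DI - DT = 207.07 - 72.19 - 67 + 22.88 - 17 = 73.76

73.76 dB


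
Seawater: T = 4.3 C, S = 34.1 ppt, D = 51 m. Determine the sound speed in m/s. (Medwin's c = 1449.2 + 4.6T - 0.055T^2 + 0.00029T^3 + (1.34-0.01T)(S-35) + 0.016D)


c = 1449.2 + 4.6*4.3 - 0.055*4.3^2 + 0.00029*4.3^3 + (1.34 - 0.01*4.3)*(34.1 - 35) + 0.016*51 = 1467.63

1467.63 m/s


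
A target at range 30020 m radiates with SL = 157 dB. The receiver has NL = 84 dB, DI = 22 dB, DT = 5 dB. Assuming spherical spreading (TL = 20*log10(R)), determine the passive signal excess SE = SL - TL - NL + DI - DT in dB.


Step 1: TL = 20*log10(30020) = 89.55 dB
Step 2: SE = 157 - 89.55 - 84 + 22 - 5 = 0.45

0.45 dB


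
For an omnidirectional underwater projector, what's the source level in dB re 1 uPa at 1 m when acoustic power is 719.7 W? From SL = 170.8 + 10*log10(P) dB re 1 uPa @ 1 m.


SL = 170.8 + 10*log10(719.7) = 170.8 + 28.57 = 199.37

199.37 dB


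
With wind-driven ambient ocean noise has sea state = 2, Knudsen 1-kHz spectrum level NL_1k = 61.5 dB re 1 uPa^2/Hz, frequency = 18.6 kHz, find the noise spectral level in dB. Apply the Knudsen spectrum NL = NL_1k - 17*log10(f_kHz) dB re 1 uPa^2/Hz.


NL = NL_1k - 17*log10(f_kHz) = 61.5 - 17*log10(18.6) = 61.5 - (21.58) = 39.92

39.92 dB


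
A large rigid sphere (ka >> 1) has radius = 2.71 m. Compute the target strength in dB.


TS = 10*log10(2.71^2 / 4) = 10*log10(1.836025) = 2.64

2.64 dB


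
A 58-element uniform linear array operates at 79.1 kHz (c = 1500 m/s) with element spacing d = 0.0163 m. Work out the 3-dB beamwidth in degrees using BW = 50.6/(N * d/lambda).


1.01 deg


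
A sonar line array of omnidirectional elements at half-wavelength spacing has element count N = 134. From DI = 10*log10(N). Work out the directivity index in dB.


21.27 dB


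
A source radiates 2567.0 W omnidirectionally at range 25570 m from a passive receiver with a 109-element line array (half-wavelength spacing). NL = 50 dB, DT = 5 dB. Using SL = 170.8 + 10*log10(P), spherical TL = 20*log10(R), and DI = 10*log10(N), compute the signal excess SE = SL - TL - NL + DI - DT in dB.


Step 1: SL = 170.8 + 10*log10(2567.0) = 204.89 dB
Step 2: TL = 20*log10(25570) = 88.15 dB
Step 3: DI = 10*log10(109) = 20.37 dB
Step 4: SE = SL - TL - NL + DI - DT = 204.89 - 88.15 - 50 + 20.37 - 5 = 82.11

82.11 dB


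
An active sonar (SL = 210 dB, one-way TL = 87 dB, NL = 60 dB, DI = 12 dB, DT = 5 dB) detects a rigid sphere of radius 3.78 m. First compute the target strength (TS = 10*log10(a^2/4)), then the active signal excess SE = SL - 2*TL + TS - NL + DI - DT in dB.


Step 1: TS = 10*log10(3.78^2/4) = 5.53 dB
Step 2: SE = SL - 2*TL + TS - NL + DI - DT = 210 - 2*87 + (5.53) - 60 + 12 - 5 = -11.47

-11.47 dB


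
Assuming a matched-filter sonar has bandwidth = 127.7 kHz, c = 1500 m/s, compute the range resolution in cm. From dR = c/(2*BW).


dR = c/(2*BW) = 1500 / (2 * 127.7e3) = 0.0059 m = 0.59 cm

0.59 cm


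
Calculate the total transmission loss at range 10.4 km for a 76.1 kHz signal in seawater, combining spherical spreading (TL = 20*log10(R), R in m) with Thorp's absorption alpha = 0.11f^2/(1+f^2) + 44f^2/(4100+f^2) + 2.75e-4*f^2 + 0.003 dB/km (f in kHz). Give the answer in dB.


Step 1 (Thorp): alpha = 0.11*5791.21/(1+5791.21) + 44*5791.21/(4100+5791.21) + 2.75e-4*5791.21 + 0.003 = 27.4671 dB/km
Step 2: TL_spread = 20*log10(10400) = 80.34 dB
Step 3: TL_abs = alpha*R = 27.4671 * 10.4 = 285.66 dB
Step 4: TL_total = 80.34 + 285.66 = 366.0

366.0 dB


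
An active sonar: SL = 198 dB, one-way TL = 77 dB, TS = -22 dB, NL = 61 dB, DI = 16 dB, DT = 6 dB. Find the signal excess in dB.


SE = SL - 2*TL + TS - NL + DI - DT = 198 - 2*77 + (-22) - 61 + 16 - 6 = -29

-29 dB


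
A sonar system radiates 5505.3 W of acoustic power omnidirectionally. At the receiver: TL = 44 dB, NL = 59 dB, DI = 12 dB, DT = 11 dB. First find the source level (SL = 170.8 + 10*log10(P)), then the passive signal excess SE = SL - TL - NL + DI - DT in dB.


Step 1: SL = 170.8 + 10*log10(5505.3) = 208.21 dB
Step 2: SE = SL - TL - NL + DI - DT = 208.21 - 44 - 59 + 12 - 11 = 106.21

106.21 dB


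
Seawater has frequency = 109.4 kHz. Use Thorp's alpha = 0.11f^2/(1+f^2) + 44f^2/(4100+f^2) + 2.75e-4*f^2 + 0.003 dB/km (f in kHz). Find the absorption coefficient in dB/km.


f^2 = 11968.36
alpha = 0.11*11968.36/(1+11968.36) + 44*11968.36/(4100+11968.36) + 2.75e-4*11968.36 + 0.003 = 36.177

36.177 dB/km


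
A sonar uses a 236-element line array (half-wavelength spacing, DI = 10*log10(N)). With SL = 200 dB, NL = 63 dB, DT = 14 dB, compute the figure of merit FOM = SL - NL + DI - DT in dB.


146.73 dB


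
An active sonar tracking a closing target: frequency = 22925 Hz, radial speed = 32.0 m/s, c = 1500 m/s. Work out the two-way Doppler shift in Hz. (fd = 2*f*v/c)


fd = 2*f*v/c = 2 * 22925 * 32.0 / 1500 = 978.13

978.13 Hz


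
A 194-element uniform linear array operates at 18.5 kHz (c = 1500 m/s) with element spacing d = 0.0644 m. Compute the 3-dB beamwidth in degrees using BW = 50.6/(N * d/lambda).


Step 1: lambda = 1500/18500 = 0.08108 m
Step 2: d/lambda = 0.0644/0.08108 = 0.7943
Step 3: BW = 50.6/(N * d/lambda) = 50.6/(194 * 0.7943) = 0.33

0.33 deg


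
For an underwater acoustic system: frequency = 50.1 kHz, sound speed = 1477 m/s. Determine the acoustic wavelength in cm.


lambda = c/f = 1477 / 50100 = 0.0295 m = 2.95 cm

2.95 cm


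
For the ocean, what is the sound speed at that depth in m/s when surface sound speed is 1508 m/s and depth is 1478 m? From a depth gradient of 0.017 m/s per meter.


1533.126 m/s


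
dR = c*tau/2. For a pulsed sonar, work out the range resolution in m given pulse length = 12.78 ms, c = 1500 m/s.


dR = c*tau/2 = 1500 * 12.78e-3 / 2 = 9.585

9.585 m


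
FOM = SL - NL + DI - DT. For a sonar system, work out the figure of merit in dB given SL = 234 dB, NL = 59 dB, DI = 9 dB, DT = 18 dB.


FOM = SL - NL + DI - DT = 234 - 59 + 9 - 18 = 166

166 dB


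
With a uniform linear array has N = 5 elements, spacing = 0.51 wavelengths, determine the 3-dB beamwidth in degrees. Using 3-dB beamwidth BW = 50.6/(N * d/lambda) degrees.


BW = 50.6 / (5 * 0.51) = 50.6 / 2.55 = 19.84

19.84 deg


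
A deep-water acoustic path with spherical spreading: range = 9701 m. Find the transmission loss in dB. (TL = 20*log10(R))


79.74 dB


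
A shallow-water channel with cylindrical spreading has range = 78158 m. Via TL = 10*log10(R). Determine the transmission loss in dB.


TL = 10*log10(78158) = 48.93

48.93 dB


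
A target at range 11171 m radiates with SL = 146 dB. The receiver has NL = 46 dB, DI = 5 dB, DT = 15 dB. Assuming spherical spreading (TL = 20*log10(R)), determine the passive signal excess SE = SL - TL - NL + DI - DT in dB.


Step 1: TL = 20*log10(11171) = 80.96 dB
Step 2: SE = 146 - 80.96 - 46 + 5 - 15 = 9.04

9.04 dB


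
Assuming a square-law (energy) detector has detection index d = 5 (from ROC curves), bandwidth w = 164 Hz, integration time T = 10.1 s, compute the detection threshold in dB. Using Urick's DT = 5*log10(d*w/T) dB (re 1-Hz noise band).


DT = 5*log10(d*w/T) = 5*log10(5 * 164 / 10.1) = 5*log10(81.19) = 9.55

9.55 dB


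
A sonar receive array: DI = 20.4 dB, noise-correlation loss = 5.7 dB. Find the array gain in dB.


14.7 dB


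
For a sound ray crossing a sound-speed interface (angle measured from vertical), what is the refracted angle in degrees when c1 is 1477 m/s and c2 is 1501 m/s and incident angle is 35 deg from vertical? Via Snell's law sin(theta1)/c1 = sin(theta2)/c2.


35.65 deg


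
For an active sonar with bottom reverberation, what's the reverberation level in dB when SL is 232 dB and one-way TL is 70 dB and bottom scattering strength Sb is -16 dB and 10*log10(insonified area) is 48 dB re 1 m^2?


RL = SL - 2*TL + Sb + 10*log10(A) = 232 - 2*70 + (-16) + 48 = 124

124 dB


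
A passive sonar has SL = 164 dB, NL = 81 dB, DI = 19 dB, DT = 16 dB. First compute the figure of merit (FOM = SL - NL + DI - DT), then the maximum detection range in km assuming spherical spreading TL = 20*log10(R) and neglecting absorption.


Step 1: FOM = SL - NL + DI - DT = 164 - 81 + 19 - 16 = 86 dB
Step 2: at max range FOM = TL = 20*log10(R), so R = 10^(86/20) = 19952.62 m = 19.95 km

19.95 km


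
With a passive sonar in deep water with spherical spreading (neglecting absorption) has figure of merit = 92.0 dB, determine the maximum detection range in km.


At max range FOM = TL, so 20*log10(R) = 92.0
R = 10^(92.0/20) = 39810.72 m = 39.81 km

39.81 km


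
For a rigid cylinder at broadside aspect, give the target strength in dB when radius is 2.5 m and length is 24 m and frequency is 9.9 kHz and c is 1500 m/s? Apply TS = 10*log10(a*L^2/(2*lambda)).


36.77 dB


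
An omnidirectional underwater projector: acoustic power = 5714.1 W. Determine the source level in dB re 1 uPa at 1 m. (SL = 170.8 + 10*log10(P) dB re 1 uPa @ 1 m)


208.37 dB


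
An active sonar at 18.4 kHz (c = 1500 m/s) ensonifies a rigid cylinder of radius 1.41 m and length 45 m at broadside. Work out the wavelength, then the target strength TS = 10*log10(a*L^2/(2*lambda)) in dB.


Step 1: lambda = c/f = 1500/18400 = 0.08152 m
Step 2: TS = 10*log10(a*L^2/(2*lambda)) = 10*log10(1.41*45^2/(2*0.08152)) = 42.43

42.43 dB


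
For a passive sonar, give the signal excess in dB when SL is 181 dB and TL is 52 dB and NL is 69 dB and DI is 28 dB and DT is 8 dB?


80 dB


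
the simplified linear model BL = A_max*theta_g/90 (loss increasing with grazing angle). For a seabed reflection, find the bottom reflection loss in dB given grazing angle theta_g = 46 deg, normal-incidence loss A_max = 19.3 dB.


9.86 dB


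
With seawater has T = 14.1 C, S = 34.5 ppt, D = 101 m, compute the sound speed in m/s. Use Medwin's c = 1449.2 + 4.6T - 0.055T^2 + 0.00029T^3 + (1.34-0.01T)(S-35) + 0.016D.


c = 1449.2 + 4.6*14.1 - 0.055*14.1^2 + 0.00029*14.1^3 + (1.34 - 0.01*14.1)*(34.5 - 35) + 0.016*101 = 1504.95

1504.95 m/s


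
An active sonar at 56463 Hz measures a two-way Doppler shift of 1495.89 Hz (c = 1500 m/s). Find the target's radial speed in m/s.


From fd = 2*f*v/c, v = c*fd/(2*f) = 1500 * 1495.89 / (2*56463) = 19.87

19.87 m/s


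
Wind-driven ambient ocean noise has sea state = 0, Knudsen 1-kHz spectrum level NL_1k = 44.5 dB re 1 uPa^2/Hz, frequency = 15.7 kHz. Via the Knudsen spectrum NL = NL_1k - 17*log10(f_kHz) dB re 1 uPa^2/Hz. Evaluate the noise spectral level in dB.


NL = NL_1k - 17*log10(f_kHz) = 44.5 - 17*log10(15.7) = 44.5 - (20.33) = 24.17

24.17 dB


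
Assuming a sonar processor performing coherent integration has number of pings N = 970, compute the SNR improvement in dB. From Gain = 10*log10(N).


29.87 dB


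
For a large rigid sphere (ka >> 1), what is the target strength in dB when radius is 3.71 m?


TS = 10*log10(3.71^2 / 4) = 10*log10(3.441025) = 5.37

5.37 dB


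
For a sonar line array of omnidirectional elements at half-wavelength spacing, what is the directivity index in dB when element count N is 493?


DI = 10*log10(493) = 26.93

26.93 dB


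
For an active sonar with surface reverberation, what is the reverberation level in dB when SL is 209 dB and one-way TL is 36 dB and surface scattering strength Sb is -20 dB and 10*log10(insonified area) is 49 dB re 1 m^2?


RL = SL - 2*TL + Sb + 10*log10(A) = 209 - 2*36 + (-20) + 49 = 166

166 dB


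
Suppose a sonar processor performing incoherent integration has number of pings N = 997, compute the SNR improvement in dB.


Gain = 5*log10(997) = 14.99

14.99 dB


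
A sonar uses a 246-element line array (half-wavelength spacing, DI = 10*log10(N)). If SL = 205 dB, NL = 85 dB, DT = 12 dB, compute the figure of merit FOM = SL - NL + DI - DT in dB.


Step 1: DI = 10*log10(246) = 23.91 dB
Step 2: FOM = SL - NL + DI - DT = 205 - 85 + 23.91 - 12 = 131.91

131.91 dB


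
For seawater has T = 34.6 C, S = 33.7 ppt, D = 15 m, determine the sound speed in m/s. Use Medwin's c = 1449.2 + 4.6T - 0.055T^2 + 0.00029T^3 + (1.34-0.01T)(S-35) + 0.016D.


c = 1449.2 + 4.6*34.6 - 0.055*34.6^2 + 0.00029*34.6^3 + (1.34 - 0.01*34.6)*(33.7 - 35) + 0.016*15 = 1553.48

1553.48 m/s


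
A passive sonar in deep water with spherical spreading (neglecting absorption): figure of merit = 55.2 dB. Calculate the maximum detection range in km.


At max range FOM = TL, so 20*log10(R) = 55.2
R = 10^(55.2/20) = 575.44 m = 0.58 km

0.58 km


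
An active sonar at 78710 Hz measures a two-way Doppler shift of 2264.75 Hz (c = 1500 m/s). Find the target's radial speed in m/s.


21.58 m/s


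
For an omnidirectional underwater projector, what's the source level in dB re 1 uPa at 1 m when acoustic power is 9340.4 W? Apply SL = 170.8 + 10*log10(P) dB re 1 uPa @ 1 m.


210.5 dB


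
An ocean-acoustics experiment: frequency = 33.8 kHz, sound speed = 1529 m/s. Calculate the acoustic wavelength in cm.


lambda = c/f = 1529 / 33800 = 0.0452 m = 4.52 cm

4.52 cm


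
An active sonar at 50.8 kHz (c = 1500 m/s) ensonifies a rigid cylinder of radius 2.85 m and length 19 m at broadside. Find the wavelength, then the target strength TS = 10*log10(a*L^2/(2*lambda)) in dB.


Step 1: lambda = c/f = 1500/50800 = 0.02953 m
Step 2: TS = 10*log10(a*L^2/(2*lambda)) = 10*log10(2.85*19^2/(2*0.02953)) = 42.41

42.41 dB


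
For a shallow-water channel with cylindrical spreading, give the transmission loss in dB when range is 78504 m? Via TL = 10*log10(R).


TL = 10*log10(78504) = 48.95

48.95 dB


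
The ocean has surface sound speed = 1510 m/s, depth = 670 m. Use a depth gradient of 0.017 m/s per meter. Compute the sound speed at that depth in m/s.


1521.39 m/s


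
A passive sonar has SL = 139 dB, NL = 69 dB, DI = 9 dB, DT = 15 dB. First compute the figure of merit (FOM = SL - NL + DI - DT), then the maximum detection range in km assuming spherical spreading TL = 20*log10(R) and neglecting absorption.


Step 1: FOM = SL - NL + DI - DT = 139 - 69 + 9 - 15 = 64 dB
Step 2: at max range FOM = TL = 20*log10(R), so R = 10^(64/20) = 1584.89 m = 1.58 km

1.58 km


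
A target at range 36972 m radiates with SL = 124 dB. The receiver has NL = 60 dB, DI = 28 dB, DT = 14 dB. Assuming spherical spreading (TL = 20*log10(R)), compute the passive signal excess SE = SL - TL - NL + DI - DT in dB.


Step 1: TL = 20*log10(36972) = 91.36 dB
Step 2: SE = 124 - 91.36 - 60 + 28 - 14 = -13.36

-13.36 dB


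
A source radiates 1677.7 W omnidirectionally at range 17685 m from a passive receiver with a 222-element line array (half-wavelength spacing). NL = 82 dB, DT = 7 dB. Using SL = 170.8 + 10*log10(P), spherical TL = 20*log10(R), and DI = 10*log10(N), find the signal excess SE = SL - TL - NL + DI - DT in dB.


Step 1: SL = 170.8 + 10*log10(1677.7) = 203.05 dB
Step 2: TL = 20*log10(17685) = 84.95 dB
Step 3: DI = 10*log10(222) = 23.46 dB
Step 4: SE = SL - TL - NL + DI - DT = 203.05 - 84.95 - 82 + 23.46 - 7 = 52.56

52.56 dB


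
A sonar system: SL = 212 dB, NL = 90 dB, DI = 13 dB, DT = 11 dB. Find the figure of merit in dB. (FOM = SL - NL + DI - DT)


FOM = SL - NL + DI - DT = 212 - 90 + 13 - 11 = 124

124 dB


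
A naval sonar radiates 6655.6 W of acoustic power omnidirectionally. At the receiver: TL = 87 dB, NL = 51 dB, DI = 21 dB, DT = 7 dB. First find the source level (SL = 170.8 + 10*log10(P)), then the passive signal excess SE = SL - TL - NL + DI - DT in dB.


Step 1: SL = 170.8 + 10*log10(6655.6) = 209.03 dB
Step 2: SE = SL - TL - NL + DI - DT = 209.03 - 87 - 51 + 21 - 7 = 85.03

85.03 dB


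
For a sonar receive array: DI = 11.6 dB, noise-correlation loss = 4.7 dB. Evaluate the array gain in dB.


AG = DI - L_corr = 11.6 - 4.7 = 6.9

6.9 dB


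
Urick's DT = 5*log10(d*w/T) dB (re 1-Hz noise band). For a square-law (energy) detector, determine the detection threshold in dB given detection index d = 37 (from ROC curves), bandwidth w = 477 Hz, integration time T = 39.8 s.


13.23 dB


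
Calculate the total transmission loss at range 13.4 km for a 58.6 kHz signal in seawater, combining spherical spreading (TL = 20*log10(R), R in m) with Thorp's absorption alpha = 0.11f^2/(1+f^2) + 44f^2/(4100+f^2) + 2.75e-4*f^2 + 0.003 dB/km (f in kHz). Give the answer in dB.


Step 1 (Thorp): alpha = 0.11*3433.96/(1+3433.96) + 44*3433.96/(4100+3433.96) + 2.75e-4*3433.96 + 0.003 = 21.1124 dB/km
Step 2: TL_spread = 20*log10(13400) = 82.54 dB
Step 3: TL_abs = alpha*R = 21.1124 * 13.4 = 282.91 dB
Step 4: TL_total = 82.54 + 282.91 = 365.45

365.45 dB


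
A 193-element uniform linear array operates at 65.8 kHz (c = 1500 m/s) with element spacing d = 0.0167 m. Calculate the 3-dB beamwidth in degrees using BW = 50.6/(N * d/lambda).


0.36 deg


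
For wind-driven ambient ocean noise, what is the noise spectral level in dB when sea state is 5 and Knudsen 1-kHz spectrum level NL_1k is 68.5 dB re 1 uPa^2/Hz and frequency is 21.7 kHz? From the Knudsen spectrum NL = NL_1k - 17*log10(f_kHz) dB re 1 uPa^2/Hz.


45.78 dB


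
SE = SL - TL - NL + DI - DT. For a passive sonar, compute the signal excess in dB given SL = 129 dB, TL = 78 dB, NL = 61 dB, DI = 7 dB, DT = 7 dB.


-10 dB


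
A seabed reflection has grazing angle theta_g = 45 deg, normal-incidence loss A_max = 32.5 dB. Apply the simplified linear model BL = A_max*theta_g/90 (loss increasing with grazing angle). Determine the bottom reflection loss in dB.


16.25 dB


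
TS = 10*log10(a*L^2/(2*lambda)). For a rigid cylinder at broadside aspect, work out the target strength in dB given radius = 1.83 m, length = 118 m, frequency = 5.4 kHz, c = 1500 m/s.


lambda = 1500/5400 = 0.27778 m
TS = 10*log10(1.83*118^2/(2*0.27778)) = 46.61

46.61 dB


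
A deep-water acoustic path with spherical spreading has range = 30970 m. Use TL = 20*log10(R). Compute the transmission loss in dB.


TL = 20*log10(30970) = 89.82

89.82 dB


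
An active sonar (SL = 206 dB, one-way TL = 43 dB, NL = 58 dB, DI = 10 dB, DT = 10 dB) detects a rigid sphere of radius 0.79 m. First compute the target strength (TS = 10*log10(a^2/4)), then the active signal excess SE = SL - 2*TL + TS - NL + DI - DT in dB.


Step 1: TS = 10*log10(0.79^2/4) = -8.07 dB
Step 2: SE = SL - 2*TL + TS - NL + DI - DT = 206 - 2*43 + (-8.07) - 58 + 10 - 10 = 53.93

53.93 dB


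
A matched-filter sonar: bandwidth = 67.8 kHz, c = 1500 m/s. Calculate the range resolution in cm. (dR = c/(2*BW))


dR = c/(2*BW) = 1500 / (2 * 67.8e3) = 0.0111 m = 1.11 cm

1.11 cm


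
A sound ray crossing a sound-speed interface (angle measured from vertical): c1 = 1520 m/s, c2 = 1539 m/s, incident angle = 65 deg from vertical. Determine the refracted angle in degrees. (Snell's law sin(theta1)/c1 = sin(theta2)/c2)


sin(theta2) = (c2/c1)*sin(theta1) = (1539/1520)*sin(65 deg) = 0.91764
theta2 = arcsin(0.91764) = 66.58

66.58 deg


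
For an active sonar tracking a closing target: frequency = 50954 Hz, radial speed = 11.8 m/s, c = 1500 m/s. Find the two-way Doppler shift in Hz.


fd = 2*f*v/c = 2 * 50954 * 11.8 / 1500 = 801.68

801.68 Hz


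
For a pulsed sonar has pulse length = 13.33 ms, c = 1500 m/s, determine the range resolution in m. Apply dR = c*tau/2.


dR = c*tau/2 = 1500 * 13.33e-3 / 2 = 9.9975

9.9975 m


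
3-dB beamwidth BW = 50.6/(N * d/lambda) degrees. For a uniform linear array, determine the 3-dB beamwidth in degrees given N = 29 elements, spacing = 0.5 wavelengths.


BW = 50.6 / (29 * 0.5) = 50.6 / 14.5 = 3.49

3.49 deg


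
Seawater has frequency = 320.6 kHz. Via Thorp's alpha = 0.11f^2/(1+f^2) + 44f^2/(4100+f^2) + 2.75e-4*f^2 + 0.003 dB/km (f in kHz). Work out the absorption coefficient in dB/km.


f^2 = 102784.36
alpha = 0.11*102784.36/(1+102784.36) + 44*102784.36/(4100+102784.36) + 2.75e-4*102784.36 + 0.003 = 70.691

70.691 dB/km


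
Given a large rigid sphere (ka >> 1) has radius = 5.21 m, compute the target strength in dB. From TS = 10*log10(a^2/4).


8.32 dB


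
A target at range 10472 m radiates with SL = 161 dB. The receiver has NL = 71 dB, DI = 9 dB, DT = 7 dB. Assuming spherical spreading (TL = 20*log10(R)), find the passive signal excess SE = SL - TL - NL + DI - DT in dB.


Step 1: TL = 20*log10(10472) = 80.4 dB
Step 2: SE = 161 - 80.4 - 71 + 9 - 7 = 11.6

11.6 dB


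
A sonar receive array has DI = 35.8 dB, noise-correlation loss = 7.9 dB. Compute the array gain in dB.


AG = DI - L_corr = 35.8 - 7.9 = 27.9

27.9 dB


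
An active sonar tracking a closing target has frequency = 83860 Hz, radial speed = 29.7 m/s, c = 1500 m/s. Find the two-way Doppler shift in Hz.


fd = 2*f*v/c = 2 * 83860 * 29.7 / 1500 = 3320.86

3320.86 Hz


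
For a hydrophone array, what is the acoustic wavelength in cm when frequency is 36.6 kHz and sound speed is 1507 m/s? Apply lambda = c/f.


lambda = c/f = 1507 / 36600 = 0.0412 m = 4.12 cm

4.12 cm


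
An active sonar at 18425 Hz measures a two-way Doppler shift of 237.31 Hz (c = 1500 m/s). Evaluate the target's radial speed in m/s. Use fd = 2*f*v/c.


From fd = 2*f*v/c, v = c*fd/(2*f) = 1500 * 237.31 / (2*18425) = 9.66

9.66 m/s


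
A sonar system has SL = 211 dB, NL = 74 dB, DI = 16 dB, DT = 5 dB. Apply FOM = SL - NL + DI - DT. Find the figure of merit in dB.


FOM = SL - NL + DI - DT = 211 - 74 + 16 - 5 = 148

148 dB


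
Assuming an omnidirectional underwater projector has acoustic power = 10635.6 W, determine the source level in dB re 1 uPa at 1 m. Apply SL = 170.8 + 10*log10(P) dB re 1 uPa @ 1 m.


211.07 dB


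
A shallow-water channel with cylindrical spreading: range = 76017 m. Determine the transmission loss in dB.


TL = 10*log10(76017) = 48.81

48.81 dB


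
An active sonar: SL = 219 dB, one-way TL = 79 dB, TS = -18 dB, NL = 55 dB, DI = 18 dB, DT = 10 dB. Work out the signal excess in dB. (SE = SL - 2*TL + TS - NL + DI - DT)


SE = SL - 2*TL + TS - NL + DI - DT = 219 - 2*79 + (-18) - 55 + 18 - 10 = -4

-4 dB


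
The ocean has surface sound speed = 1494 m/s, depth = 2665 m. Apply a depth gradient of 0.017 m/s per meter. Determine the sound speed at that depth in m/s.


c = 1494 + 0.017 * 2665 = 1539.305

1539.305 m/s


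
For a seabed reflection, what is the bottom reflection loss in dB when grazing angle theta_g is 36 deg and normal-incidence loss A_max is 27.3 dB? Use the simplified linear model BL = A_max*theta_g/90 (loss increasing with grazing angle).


10.92 dB


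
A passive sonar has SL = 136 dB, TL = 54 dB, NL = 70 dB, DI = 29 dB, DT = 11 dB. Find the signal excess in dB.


SE = SL - TL - NL + DI - DT = 136 - 54 - 70 + 29 - 11 = 30

30 dB


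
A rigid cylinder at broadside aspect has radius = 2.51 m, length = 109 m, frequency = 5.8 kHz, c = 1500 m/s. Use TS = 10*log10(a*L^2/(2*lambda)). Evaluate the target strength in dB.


lambda = 1500/5800 = 0.25862 m
TS = 10*log10(2.51*109^2/(2*0.25862)) = 47.61

47.61 dB


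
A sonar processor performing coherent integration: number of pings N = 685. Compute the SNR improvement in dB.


Gain = 10*log10(685) = 28.36

28.36 dB


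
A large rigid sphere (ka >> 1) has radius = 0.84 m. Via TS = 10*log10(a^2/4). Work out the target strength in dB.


-7.54 dB


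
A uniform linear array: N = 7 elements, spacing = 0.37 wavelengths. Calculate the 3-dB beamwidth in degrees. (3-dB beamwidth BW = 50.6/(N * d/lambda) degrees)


BW = 50.6 / (7 * 0.37) = 50.6 / 2.59 = 19.54

19.54 deg


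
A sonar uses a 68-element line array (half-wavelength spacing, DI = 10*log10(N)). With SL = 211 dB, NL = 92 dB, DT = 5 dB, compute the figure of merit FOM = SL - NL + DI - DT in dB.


Step 1: DI = 10*log10(68) = 18.33 dB
Step 2: FOM = SL - NL + DI - DT = 211 - 92 + 18.33 - 5 = 132.33

132.33 dB


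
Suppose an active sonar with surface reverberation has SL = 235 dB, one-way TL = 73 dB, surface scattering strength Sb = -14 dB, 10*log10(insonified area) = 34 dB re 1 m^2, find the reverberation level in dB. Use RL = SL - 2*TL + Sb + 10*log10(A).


109 dB


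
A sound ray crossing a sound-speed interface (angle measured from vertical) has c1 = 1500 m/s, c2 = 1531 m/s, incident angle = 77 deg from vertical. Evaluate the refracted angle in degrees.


83.99 deg


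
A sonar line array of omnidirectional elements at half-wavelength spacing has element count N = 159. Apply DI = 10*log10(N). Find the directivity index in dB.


DI = 10*log10(159) = 22.01

22.01 dB


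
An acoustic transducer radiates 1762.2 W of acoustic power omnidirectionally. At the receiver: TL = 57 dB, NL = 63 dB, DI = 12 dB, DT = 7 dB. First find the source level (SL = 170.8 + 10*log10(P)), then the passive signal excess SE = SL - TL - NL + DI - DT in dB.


Step 1: SL = 170.8 + 10*log10(1762.2) = 203.26 dB
Step 2: SE = SL - TL - NL + DI - DT = 203.26 - 57 - 63 + 12 - 7 = 88.26

88.26 dB


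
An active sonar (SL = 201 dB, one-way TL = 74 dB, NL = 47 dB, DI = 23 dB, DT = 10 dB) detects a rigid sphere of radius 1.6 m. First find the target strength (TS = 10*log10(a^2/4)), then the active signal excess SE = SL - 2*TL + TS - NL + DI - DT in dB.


Step 1: TS = 10*log10(1.6^2/4) = -1.94 dB
Step 2: SE = SL - 2*TL + TS - NL + DI - DT = 201 - 2*74 + (-1.94) - 47 + 23 - 10 = 17.06

17.06 dB


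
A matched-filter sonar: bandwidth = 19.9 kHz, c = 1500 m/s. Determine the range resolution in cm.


dR = c/(2*BW) = 1500 / (2 * 19.9e3) = 0.0377 m = 3.77 cm

3.77 cm


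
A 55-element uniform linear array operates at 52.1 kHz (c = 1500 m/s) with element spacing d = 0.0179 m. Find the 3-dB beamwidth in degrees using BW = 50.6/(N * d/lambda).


Step 1: lambda = 1500/52100 = 0.02879 m
Step 2: d/lambda = 0.0179/0.02879 = 0.6217
Step 3: BW = 50.6/(N * d/lambda) = 50.6/(55 * 0.6217) = 1.48

1.48 deg


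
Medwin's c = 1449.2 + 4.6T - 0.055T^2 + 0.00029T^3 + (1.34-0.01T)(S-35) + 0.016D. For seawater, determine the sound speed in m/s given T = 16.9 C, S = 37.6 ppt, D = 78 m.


1516.92 m/s


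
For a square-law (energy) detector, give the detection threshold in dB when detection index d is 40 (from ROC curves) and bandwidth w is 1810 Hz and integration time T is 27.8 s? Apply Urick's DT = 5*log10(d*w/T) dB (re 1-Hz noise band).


DT = 5*log10(d*w/T) = 5*log10(40 * 1810 / 27.8) = 5*log10(2604.32) = 17.08

17.08 dB


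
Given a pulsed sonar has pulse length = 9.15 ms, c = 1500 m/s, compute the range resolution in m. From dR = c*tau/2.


dR = c*tau/2 = 1500 * 9.15e-3 / 2 = 6.8625

6.8625 m


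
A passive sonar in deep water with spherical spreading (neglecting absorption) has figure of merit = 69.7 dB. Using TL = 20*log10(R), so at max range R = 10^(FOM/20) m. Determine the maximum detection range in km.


3.05 km


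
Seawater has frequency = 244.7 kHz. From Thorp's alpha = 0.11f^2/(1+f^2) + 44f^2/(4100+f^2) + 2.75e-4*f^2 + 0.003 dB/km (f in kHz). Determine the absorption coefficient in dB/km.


f^2 = 59878.09
alpha = 0.11*59878.09/(1+59878.09) + 44*59878.09/(4100+59878.09) + 2.75e-4*59878.09 + 0.003 = 57.76

57.76 dB/km


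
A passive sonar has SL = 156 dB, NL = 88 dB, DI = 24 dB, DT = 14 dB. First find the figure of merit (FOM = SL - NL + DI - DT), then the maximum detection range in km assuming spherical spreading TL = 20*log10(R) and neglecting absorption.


Step 1: FOM = SL - NL + DI - DT = 156 - 88 + 24 - 14 = 78 dB
Step 2: at max range FOM = TL = 20*log10(R), so R = 10^(78/20) = 7943.28 m = 7.94 km

7.94 km


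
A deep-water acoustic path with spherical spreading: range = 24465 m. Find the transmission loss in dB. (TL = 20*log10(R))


TL = 20*log10(24465) = 87.77

87.77 dB


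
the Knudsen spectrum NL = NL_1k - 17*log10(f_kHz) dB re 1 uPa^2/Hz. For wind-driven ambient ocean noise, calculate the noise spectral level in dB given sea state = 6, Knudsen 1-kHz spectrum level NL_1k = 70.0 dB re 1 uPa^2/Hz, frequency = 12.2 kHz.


NL = NL_1k - 17*log10(f_kHz) = 70.0 - 17*log10(12.2) = 70.0 - (18.47) = 51.53

51.53 dB


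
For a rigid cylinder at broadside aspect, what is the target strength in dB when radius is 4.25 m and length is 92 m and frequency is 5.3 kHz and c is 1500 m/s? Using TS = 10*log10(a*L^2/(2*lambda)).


lambda = 1500/5300 = 0.28302 m
TS = 10*log10(4.25*92^2/(2*0.28302)) = 48.03

48.03 dB


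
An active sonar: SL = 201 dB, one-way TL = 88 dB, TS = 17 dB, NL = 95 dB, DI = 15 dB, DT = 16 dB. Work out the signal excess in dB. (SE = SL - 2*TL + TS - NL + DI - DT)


SE = SL - 2*TL + TS - NL + DI - DT = 201 - 2*88 + (17) - 95 + 15 - 16 = -54

-54 dB


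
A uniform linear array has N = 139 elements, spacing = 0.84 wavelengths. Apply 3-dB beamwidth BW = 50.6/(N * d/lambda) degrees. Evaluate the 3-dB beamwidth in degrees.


0.43 deg


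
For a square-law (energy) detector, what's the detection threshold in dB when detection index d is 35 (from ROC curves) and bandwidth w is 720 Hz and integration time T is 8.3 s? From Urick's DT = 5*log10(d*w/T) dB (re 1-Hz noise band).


DT = 5*log10(d*w/T) = 5*log10(35 * 720 / 8.3) = 5*log10(3036.14) = 17.41

17.41 dB


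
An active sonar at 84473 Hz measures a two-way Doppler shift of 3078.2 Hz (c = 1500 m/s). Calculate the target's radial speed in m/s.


27.33 m/s


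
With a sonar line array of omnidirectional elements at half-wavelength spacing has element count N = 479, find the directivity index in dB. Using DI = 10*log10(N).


DI = 10*log10(479) = 26.8

26.8 dB


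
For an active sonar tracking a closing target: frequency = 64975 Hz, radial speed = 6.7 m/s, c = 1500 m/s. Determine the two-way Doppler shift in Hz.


fd = 2*f*v/c = 2 * 64975 * 6.7 / 1500 = 580.44

580.44 Hz


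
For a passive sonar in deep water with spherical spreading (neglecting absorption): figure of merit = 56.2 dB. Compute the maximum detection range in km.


At max range FOM = TL, so 20*log10(R) = 56.2
R = 10^(56.2/20) = 645.65 m = 0.65 km

0.65 km


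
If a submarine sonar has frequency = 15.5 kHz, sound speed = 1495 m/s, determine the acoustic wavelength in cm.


9.65 cm


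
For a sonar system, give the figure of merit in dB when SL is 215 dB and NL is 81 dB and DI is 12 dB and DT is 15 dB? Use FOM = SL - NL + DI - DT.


FOM = SL - NL + DI - DT = 215 - 81 + 12 - 15 = 131

131 dB


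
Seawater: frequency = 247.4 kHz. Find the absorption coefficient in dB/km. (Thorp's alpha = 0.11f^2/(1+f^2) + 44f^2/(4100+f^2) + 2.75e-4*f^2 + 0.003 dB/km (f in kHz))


f^2 = 61206.76
alpha = 0.11*61206.76/(1+61206.76) + 44*61206.76/(4100+61206.76) + 2.75e-4*61206.76 + 0.003 = 58.183

58.183 dB/km


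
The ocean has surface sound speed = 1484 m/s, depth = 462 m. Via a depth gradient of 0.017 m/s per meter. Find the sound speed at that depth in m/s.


1491.854 m/s


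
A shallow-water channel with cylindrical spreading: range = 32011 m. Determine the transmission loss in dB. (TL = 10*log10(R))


TL = 10*log10(32011) = 45.05

45.05 dB


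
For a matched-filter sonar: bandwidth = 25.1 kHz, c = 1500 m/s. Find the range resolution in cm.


dR = c/(2*BW) = 1500 / (2 * 25.1e3) = 0.0299 m = 2.99 cm

2.99 cm


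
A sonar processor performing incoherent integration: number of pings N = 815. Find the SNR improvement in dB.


14.56 dB


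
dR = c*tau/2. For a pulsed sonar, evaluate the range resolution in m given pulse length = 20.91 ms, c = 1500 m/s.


dR = c*tau/2 = 1500 * 20.91e-3 / 2 = 15.6825

15.6825 m


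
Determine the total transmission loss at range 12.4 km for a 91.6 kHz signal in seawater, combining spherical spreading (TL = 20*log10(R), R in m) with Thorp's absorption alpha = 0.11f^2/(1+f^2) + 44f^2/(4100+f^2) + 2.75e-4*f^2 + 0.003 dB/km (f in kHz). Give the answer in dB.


Step 1 (Thorp): alpha = 0.11*8390.56/(1+8390.56) + 44*8390.56/(4100+8390.56) + 2.75e-4*8390.56 + 0.003 = 31.9775 dB/km
Step 2: TL_spread = 20*log10(12400) = 81.87 dB
Step 3: TL_abs = alpha*R = 31.9775 * 12.4 = 396.52 dB
Step 4: TL_total = 81.87 + 396.52 = 478.39

478.39 dB


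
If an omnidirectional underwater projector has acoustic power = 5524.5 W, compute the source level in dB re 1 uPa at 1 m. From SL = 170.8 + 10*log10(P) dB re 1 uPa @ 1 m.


208.22 dB


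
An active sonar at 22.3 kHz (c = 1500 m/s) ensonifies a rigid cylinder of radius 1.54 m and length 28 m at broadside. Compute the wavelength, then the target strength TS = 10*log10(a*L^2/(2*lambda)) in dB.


Step 1: lambda = c/f = 1500/22300 = 0.06726 m
Step 2: TS = 10*log10(a*L^2/(2*lambda)) = 10*log10(1.54*28^2/(2*0.06726)) = 39.53

39.53 dB


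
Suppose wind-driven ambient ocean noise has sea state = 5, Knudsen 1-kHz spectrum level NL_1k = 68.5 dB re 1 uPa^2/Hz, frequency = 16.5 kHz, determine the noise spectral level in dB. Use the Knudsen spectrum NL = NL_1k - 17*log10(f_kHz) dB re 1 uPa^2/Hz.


NL = NL_1k - 17*log10(f_kHz) = 68.5 - 17*log10(16.5) = 68.5 - (20.7) = 47.8

47.8 dB
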